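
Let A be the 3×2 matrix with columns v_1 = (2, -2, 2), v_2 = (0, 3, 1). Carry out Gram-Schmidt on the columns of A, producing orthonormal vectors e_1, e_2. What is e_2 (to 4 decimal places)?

v_1 = (2, -2, 2); ‖v_1‖ = 3.4641, so e_1 = (0.5774, -0.5774, 0.5774).
e_1·v_2 = 0.5774·0 + (-0.5774)·3 + 0.5774·1 = -1.1547.
u_2 = v_2 + 1.1547·e_1 = (0.6667, 2.3333, 1.6667).
‖u_2‖ = 2.9439, so e_2 = (0.2265, 0.7926, 0.5661).

e_2 = (0.2265, 0.7926, 0.5661)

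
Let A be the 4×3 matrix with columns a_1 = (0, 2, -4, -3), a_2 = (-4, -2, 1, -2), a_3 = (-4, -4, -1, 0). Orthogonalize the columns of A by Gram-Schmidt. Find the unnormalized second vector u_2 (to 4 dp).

a_1 = (0, 2, -4, -3); ‖a_1‖ = 5.3852, so q_1 = (0.0000, 0.3714, -0.7428, -0.5571).
q_1·a_2 = 0.0000·(-4) + 0.3714·(-2) + (-0.7428)·1 + (-0.5571)·(-2) = -0.3714.
u_2 = a_2 + 0.3714·q_1 = (-4.0000, -1.8621, 0.7241, -2.2069).

u_2 = (-4.0000, -1.8621, 0.7241, -2.2069)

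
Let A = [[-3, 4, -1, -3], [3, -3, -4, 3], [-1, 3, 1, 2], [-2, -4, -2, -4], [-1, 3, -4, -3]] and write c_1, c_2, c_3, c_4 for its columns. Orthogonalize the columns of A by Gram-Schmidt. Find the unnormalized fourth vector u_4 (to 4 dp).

c_1 = (-3, 3, -1, -2, -1); ‖c_1‖ = 4.8990, so e_1 = (-0.6124, 0.6124, -0.2041, -0.4082, -0.2041).
e_1·c_2 = (-0.6124)·4 + 0.6124·(-3) + (-0.2041)·3 + (-0.4082)·(-4) + (-0.2041)·3 = -3.8784.
u_2 = c_2 + 3.8784·e_1 = (1.6250, -0.6250, 2.2083, -5.5833, 2.2083).
‖u_2‖ = 6.6301, so e_2 = (0.2451, -0.0943, 0.3331, -0.8421, 0.3331).
e_1·c_3 = (-0.6124)·(-1) + 0.6124·(-4) + (-0.2041)·1 + (-0.4082)·(-2) + (-0.2041)·(-4) = -0.4082; e_2·c_3 = 0.2451·(-1) + (-0.0943)·(-4) + 0.3331·1 + (-0.8421)·(-2) + 0.3331·(-4) = 0.8170.
u_3 = c_3 + 0.4082·e_1 − 0.8170·e_2 = (-1.4502, -3.6730, 0.6445, -1.4787, -4.3555).
‖u_3‖ = 6.0964, so e_3 = (-0.2379, -0.6025, 0.1057, -0.2425, -0.7144).
e_1·c_4 = (-0.6124)·(-3) + 0.6124·3 + (-0.2041)·2 + (-0.4082)·(-4) + (-0.2041)·(-3) = 5.5114; e_2·c_4 = 0.2451·(-3) + (-0.0943)·3 + 0.3331·2 + (-0.8421)·(-4) + 0.3331·(-3) = 2.0173; e_3·c_4 = (-0.2379)·(-3) + (-0.6025)·3 + 0.1057·2 + (-0.2425)·(-4) + (-0.7144)·(-3) = 2.2311.
u_4 = c_4 − 5.5114·e_1 − 2.0173·e_2 − 2.2311·e_3 = (0.4113, 1.1594, 2.2172, 0.4900, -0.9529).

u_4 = (0.4113, 1.1594, 2.2172, 0.4900, -0.9529)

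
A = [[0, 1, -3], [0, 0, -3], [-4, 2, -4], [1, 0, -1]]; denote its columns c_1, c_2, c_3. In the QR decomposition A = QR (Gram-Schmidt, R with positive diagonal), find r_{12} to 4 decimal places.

r_{12} = -1.9403

c_1 = (0, 0, -4, 1); ‖c_1‖ = 4.1231, so e_1 = (0.0000, 0.0000, -0.9701, 0.2425).
r_{12} = e_1·c_2 = -1.9403.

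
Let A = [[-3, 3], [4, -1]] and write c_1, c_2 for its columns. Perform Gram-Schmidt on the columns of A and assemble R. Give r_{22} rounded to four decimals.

c_1 = (-3, 4); ‖c_1‖ = 5.0000, so e_1 = (-0.6000, 0.8000).
e_1·c_2 = (-0.6000)·3 + 0.8000·(-1) = -2.6000.
u_2 = c_2 + 2.6000·e_1 = (1.4400, 1.0800).
r_{22} = ‖u_2‖ = 1.8000.

r_{22} = 1.8000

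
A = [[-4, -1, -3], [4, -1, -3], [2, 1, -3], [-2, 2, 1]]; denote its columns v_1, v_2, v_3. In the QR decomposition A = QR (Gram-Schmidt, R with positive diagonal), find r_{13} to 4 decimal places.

v_1 = (-4, 4, 2, -2); ‖v_1‖ = 6.3246, so q_1 = (-0.6325, 0.6325, 0.3162, -0.3162).
r_{13} = q_1·v_3 = -1.2649.

r_{13} = -1.2649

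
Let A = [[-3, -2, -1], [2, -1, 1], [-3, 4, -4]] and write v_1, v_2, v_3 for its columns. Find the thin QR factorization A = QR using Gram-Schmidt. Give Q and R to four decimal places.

v_1 = (-3, 2, -3); ‖v_1‖ = 4.6904, so q_1 = (-0.6396, 0.4264, -0.6396).
q_1·v_2 = (-0.6396)·(-2) + 0.4264·(-1) + (-0.6396)·4 = -1.7056.
u_2 = v_2 + 1.7056·q_1 = (-3.0909, -0.2727, 2.9091).
‖u_2‖ = 4.2533, so q_2 = (-0.7267, -0.0641, 0.6840).
q_1·v_3 = (-0.6396)·(-1) + 0.4264·1 + (-0.6396)·(-4) = 3.6244; q_2·v_3 = (-0.7267)·(-1) + (-0.0641)·1 + 0.6840·(-4) = -2.0732.
u_3 = v_3 − 3.6244·q_1 + 2.0732·q_2 = (-0.1884, -0.6784, -0.2638).
‖u_3‖ = 0.7519, so q_3 = (-0.2506, -0.9023, -0.3509).

Q = [[-0.6396, -0.7267, -0.2506], [0.4264, -0.0641, -0.9023], [-0.6396, 0.6840, -0.3509]], R = [[4.6904, -1.7056, 3.6244], [0.0000, 4.2533, -2.0732], [0.0000, 0.0000, 0.7519]]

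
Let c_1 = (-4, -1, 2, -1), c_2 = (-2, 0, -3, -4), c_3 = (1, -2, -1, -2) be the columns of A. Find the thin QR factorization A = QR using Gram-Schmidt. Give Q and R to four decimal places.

c_1 = (-4, -1, 2, -1); ‖c_1‖ = 4.6904, so e_1 = (-0.8528, -0.2132, 0.4264, -0.2132).
e_1·c_2 = (-0.8528)·(-2) + (-0.2132)·0 + 0.4264·(-3) + (-0.2132)·(-4) = 1.2792.
u_2 = c_2 − 1.2792·e_1 = (-0.9091, 0.2727, -3.5455, -3.7273).
‖u_2‖ = 5.2310, so e_2 = (-0.1738, 0.0521, -0.6778, -0.7125).
e_1·c_3 = (-0.8528)·1 + (-0.2132)·(-2) + 0.4264·(-1) + (-0.2132)·(-2) = -0.4264; e_2·c_3 = (-0.1738)·1 + 0.0521·(-2) + (-0.6778)·(-1) + (-0.7125)·(-2) = 1.8248.
u_3 = c_3 + 0.4264·e_1 − 1.8248·e_2 = (0.9535, -2.1860, 0.4186, -0.7907).
‖u_3‖ = 2.5472, so e_3 = (0.3743, -0.8582, 0.1643, -0.3104).

Q = [[-0.8528, -0.1738, 0.3743], [-0.2132, 0.0521, -0.8582], [0.4264, -0.6778, 0.1643], [-0.2132, -0.7125, -0.3104]], R = [[4.6904, 1.2792, -0.4264], [0.0000, 5.2310, 1.8248], [0.0000, 0.0000, 2.5472]]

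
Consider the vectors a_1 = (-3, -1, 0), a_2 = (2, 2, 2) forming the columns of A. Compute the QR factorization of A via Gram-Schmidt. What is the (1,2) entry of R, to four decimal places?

r_{12} = -2.5298

e_1 = a_1/‖a_1‖ = (-3, -1, 0)/3.1623 = (-0.9487, -0.3162, 0.0000).
r_{12} = e_1·a_2 = -2.5298.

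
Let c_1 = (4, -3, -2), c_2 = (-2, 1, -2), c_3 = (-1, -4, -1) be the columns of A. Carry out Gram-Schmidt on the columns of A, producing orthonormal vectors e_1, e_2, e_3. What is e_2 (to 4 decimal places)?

e_2 = (-0.3826, 0.1020, -0.9183)

c_1 = (4, -3, -2); ‖c_1‖ = 5.3852, so e_1 = (0.7428, -0.5571, -0.3714).
e_1·c_2 = 0.7428·(-2) + (-0.5571)·1 + (-0.3714)·(-2) = -1.2999.
u_2 = c_2 + 1.2999·e_1 = (-1.0345, 0.2759, -2.4828).
‖u_2‖ = 2.7038, so e_2 = (-0.3826, 0.1020, -0.9183).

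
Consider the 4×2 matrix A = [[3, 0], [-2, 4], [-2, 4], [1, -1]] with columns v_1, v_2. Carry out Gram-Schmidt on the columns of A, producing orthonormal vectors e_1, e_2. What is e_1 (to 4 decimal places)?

v_1 = (3, -2, -2, 1); ‖v_1‖ = 4.2426, so e_1 = (0.7071, -0.4714, -0.4714, 0.2357).

e_1 = (0.7071, -0.4714, -0.4714, 0.2357)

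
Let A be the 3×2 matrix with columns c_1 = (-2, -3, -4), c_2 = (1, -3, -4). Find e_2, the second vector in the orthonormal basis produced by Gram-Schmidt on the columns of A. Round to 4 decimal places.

e_2 = (0.9285, -0.2228, -0.2971)

e_1 = c_1/‖c_1‖ = (-2, -3, -4)/5.3852 = (-0.3714, -0.5571, -0.7428).
r_{12} = e_1·c_2 = 4.2710.
u_2 = c_2 − 4.2710·e_1 = (2.5862, -0.6207, -0.8276).
‖u_2‖ = 2.7854, so e_2 = (0.9285, -0.2228, -0.2971).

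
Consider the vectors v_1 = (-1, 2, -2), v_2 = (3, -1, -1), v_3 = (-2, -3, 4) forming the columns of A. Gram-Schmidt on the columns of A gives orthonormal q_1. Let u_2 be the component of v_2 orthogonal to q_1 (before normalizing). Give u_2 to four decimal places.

u_2 = (2.6667, -0.3333, -1.6667)

v_1 = (-1, 2, -2); ‖v_1‖ = 3.0000, so q_1 = (-0.3333, 0.6667, -0.6667).
q_1·v_2 = (-0.3333)·3 + 0.6667·(-1) + (-0.6667)·(-1) = -1.0000.
u_2 = v_2 + 1.0000·q_1 = (2.6667, -0.3333, -1.6667).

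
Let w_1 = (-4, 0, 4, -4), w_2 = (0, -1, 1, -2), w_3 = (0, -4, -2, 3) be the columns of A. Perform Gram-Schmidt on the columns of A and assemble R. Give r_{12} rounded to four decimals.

r_{12} = 1.7321

w_1 = (-4, 0, 4, -4); ‖w_1‖ = 6.9282, so e_1 = (-0.5774, 0.0000, 0.5774, -0.5774).
r_{12} = e_1·w_2 = 1.7321.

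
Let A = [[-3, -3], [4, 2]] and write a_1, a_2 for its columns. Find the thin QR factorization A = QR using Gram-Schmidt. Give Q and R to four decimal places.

Q = [[-0.6000, -0.8000], [0.8000, -0.6000]], R = [[5.0000, 3.4000], [0.0000, 1.2000]]

a_1 = (-3, 4); ‖a_1‖ = 5.0000, so q_1 = (-0.6000, 0.8000).
q_1·a_2 = (-0.6000)·(-3) + 0.8000·2 = 3.4000.
u_2 = a_2 − 3.4000·q_1 = (-0.9600, -0.7200).
‖u_2‖ = 1.2000, so q_2 = (-0.8000, -0.6000).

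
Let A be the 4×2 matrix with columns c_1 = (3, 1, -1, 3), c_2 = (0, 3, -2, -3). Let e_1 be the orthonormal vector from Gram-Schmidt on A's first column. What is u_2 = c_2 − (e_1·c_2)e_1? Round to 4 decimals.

c_1 = (3, 1, -1, 3); ‖c_1‖ = 4.4721, so e_1 = (0.6708, 0.2236, -0.2236, 0.6708).
e_1·c_2 = 0.6708·0 + 0.2236·3 + (-0.2236)·(-2) + 0.6708·(-3) = -0.8944.
u_2 = c_2 + 0.8944·e_1 = (0.6000, 3.2000, -2.2000, -2.4000).

u_2 = (0.6000, 3.2000, -2.2000, -2.4000)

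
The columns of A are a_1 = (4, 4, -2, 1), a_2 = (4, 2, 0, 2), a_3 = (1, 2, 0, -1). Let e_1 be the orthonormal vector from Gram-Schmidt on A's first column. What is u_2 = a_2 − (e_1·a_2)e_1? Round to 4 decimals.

e_1 = a_1/‖a_1‖ = (4, 4, -2, 1)/6.0828 = (0.6576, 0.6576, -0.3288, 0.1644).
r_{12} = e_1·a_2 = 4.2744.
u_2 = a_2 − 4.2744·e_1 = (1.1892, -0.8108, 1.4054, 1.2973).

u_2 = (1.1892, -0.8108, 1.4054, 1.2973)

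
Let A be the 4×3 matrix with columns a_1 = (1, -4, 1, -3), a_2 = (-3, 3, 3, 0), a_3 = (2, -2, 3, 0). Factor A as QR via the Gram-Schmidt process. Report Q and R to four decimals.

Q = [[0.1925, -0.5490, 0.5729], [-0.7698, 0.2626, -0.0716], [0.1925, 0.7400, 0.6445], [-0.5774, -0.2864, 0.5013]], R = [[5.1962, -2.3094, 2.5019], [0.0000, 4.6547, 0.5968], [0.0000, 0.0000, 3.2225]]

e_1 = a_1/‖a_1‖ = (1, -4, 1, -3)/5.1962 = (0.1925, -0.7698, 0.1925, -0.5774).
r_{12} = e_1·a_2 = -2.3094.
u_2 = a_2 + 2.3094·e_1 = (-2.5556, 1.2222, 3.4444, -1.3333).
‖u_2‖ = 4.6547, so e_2 = (-0.5490, 0.2626, 0.7400, -0.2864).
r_{13} = e_1·a_3 = 2.5019; r_{23} = e_2·a_3 = 0.5968.
u_3 = a_3 − 2.5019·e_1 − 0.5968·e_2 = (1.8462, -0.2308, 2.0769, 1.6154).
‖u_3‖ = 3.2225, so e_3 = (0.5729, -0.0716, 0.6445, 0.5013).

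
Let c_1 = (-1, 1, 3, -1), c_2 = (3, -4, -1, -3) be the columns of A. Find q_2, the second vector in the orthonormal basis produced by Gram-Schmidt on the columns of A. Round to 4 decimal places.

q_2 = (0.4346, -0.6145, 0.1349, -0.6445)

c_1 = (-1, 1, 3, -1); ‖c_1‖ = 3.4641, so q_1 = (-0.2887, 0.2887, 0.8660, -0.2887).
q_1·c_2 = (-0.2887)·3 + 0.2887·(-4) + 0.8660·(-1) + (-0.2887)·(-3) = -2.0207.
u_2 = c_2 + 2.0207·q_1 = (2.4167, -3.4167, 0.7500, -3.5833).
‖u_2‖ = 5.5603, so q_2 = (0.4346, -0.6145, 0.1349, -0.6445).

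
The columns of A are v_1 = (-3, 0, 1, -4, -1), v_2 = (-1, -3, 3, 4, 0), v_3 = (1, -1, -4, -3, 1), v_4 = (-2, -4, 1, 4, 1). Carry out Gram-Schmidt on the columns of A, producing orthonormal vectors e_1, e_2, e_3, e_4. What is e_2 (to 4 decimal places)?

e_2 = (-0.3774, -0.5363, 0.6025, 0.4502, -0.0662)

e_1 = v_1/‖v_1‖ = (-3, 0, 1, -4, -1)/5.1962 = (-0.5774, 0.0000, 0.1925, -0.7698, -0.1925).
r_{12} = e_1·v_2 = -1.9245.
u_2 = v_2 + 1.9245·e_1 = (-2.1111, -3.0000, 3.3704, 2.5185, -0.3704).
‖u_2‖ = 5.5943, so e_2 = (-0.3774, -0.5363, 0.6025, 0.4502, -0.0662).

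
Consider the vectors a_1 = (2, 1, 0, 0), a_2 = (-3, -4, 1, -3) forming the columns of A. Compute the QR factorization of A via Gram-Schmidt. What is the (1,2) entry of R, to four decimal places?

a_1 = (2, 1, 0, 0); ‖a_1‖ = 2.2361, so e_1 = (0.8944, 0.4472, 0.0000, 0.0000).
r_{12} = e_1·a_2 = -4.4721.

r_{12} = -4.4721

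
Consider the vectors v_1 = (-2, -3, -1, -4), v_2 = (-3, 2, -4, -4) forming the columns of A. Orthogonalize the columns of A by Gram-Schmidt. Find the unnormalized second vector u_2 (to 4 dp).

e_1 = v_1/‖v_1‖ = (-2, -3, -1, -4)/5.4772 = (-0.3651, -0.5477, -0.1826, -0.7303).
r_{12} = e_1·v_2 = 3.6515.
u_2 = v_2 − 3.6515·e_1 = (-1.6667, 4.0000, -3.3333, -1.3333).

u_2 = (-1.6667, 4.0000, -3.3333, -1.3333)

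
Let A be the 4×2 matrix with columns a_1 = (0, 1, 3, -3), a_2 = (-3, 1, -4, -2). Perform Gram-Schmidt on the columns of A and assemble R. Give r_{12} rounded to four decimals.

r_{12} = -1.1471

e_1 = a_1/‖a_1‖ = (0, 1, 3, -3)/4.3589 = (0.0000, 0.2294, 0.6882, -0.6882).
r_{12} = e_1·a_2 = -1.1471.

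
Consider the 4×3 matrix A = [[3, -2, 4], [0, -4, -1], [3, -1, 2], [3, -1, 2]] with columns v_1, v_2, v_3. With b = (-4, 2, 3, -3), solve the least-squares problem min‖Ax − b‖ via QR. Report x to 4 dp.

v_1 = (3, 0, 3, 3); ‖v_1‖ = 5.1962, so q_1 = (0.5774, 0.0000, 0.5774, 0.5774).
q_1·v_2 = 0.5774·(-2) + 0.0000·(-4) + 0.5774·(-1) + 0.5774·(-1) = -2.3094.
u_2 = v_2 + 2.3094·q_1 = (-0.6667, -4.0000, 0.3333, 0.3333).
‖u_2‖ = 4.0825, so q_2 = (-0.1633, -0.9798, 0.0816, 0.0816).
q_1·v_3 = 0.5774·4 + 0.0000·(-1) + 0.5774·2 + 0.5774·2 = 4.6188; q_2·v_3 = (-0.1633)·4 + (-0.9798)·(-1) + 0.0816·2 + 0.0816·2 = 0.6532.
u_3 = v_3 − 4.6188·q_1 − 0.6532·q_2 = (1.4400, -0.3600, -0.7200, -0.7200).
‖u_3‖ = 1.8000, so q_3 = (0.8000, -0.2000, -0.4000, -0.4000).
Qᵀb = (-2.3094, -1.3064, -3.6000).
Back-substitute: x_3 = -3.6000/1.8000 = -2.0000.
x_2 = (-1.3064 − 0.6532·(-2.0000))/4.0825 = 0.0000.
x_1 = (-2.3094 + 2.3094·0.0000 − 4.6188·(-2.0000))/5.1962 = 1.3333.

x = (1.3333, 0.0000, -2.0000)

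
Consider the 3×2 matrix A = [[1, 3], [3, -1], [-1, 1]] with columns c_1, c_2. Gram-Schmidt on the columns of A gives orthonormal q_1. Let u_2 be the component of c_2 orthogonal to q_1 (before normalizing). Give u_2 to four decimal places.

u_2 = (3.0909, -0.7273, 0.9091)

c_1 = (1, 3, -1); ‖c_1‖ = 3.3166, so q_1 = (0.3015, 0.9045, -0.3015).
q_1·c_2 = 0.3015·3 + 0.9045·(-1) + (-0.3015)·1 = -0.3015.
u_2 = c_2 + 0.3015·q_1 = (3.0909, -0.7273, 0.9091).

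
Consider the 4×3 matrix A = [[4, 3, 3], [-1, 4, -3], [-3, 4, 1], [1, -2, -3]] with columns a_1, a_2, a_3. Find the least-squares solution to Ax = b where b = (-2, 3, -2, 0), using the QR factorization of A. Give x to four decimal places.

x = (0.0397, 0.0596, -0.6348)

a_1 = (4, -1, -3, 1); ‖a_1‖ = 5.1962, so e_1 = (0.7698, -0.1925, -0.5774, 0.1925).
e_1·a_2 = 0.7698·3 + (-0.1925)·4 + (-0.5774)·4 + 0.1925·(-2) = -1.1547.
u_2 = a_2 + 1.1547·e_1 = (3.8889, 3.7778, 3.3333, -1.7778).
‖u_2‖ = 6.6081, so e_2 = (0.5885, 0.5717, 0.5044, -0.2690).
e_1·a_3 = 0.7698·3 + (-0.1925)·(-3) + (-0.5774)·1 + 0.1925·(-3) = 1.7321; e_2·a_3 = 0.5885·3 + 0.5717·(-3) + 0.5044·1 + (-0.2690)·(-3) = 1.3620.
u_3 = a_3 − 1.7321·e_1 − 1.3620·e_2 = (0.8651, -3.4453, 1.3130, -2.9669).
‖u_3‖ = 4.8109, so e_3 = (0.1798, -0.7161, 0.2729, -0.6167).
Qᵀb = (-0.9623, -0.4708, -3.0539).
Back-substitute: x_3 = -3.0539/4.8109 = -0.6348.
x_2 = (-0.4708 − 1.3620·(-0.6348))/6.6081 = 0.0596.
x_1 = (-0.9623 + 1.1547·0.0596 − 1.7321·(-0.6348))/5.1962 = 0.0397.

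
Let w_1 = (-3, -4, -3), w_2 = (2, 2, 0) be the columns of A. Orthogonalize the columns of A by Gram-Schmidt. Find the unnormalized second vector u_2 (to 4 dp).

w_1 = (-3, -4, -3); ‖w_1‖ = 5.8310, so q_1 = (-0.5145, -0.6860, -0.5145).
q_1·w_2 = (-0.5145)·2 + (-0.6860)·2 + (-0.5145)·0 = -2.4010.
u_2 = w_2 + 2.4010·q_1 = (0.7647, 0.3529, -1.2353).

u_2 = (0.7647, 0.3529, -1.2353)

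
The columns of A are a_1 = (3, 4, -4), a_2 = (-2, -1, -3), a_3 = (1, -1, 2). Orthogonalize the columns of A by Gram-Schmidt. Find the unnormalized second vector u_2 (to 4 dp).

a_1 = (3, 4, -4); ‖a_1‖ = 6.4031, so e_1 = (0.4685, 0.6247, -0.6247).
e_1·a_2 = 0.4685·(-2) + 0.6247·(-1) + (-0.6247)·(-3) = 0.3123.
u_2 = a_2 − 0.3123·e_1 = (-2.1463, -1.1951, -2.8049).

u_2 = (-2.1463, -1.1951, -2.8049)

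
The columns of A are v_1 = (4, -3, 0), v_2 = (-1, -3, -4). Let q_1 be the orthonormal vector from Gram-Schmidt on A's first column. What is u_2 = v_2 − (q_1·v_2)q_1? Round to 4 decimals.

v_1 = (4, -3, 0); ‖v_1‖ = 5.0000, so q_1 = (0.8000, -0.6000, 0.0000).
q_1·v_2 = 0.8000·(-1) + (-0.6000)·(-3) + 0.0000·(-4) = 1.0000.
u_2 = v_2 − 1.0000·q_1 = (-1.8000, -2.4000, -4.0000).

u_2 = (-1.8000, -2.4000, -4.0000)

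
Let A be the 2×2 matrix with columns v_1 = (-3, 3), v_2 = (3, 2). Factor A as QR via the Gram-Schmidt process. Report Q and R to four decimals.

Q = [[-0.7071, 0.7071], [0.7071, 0.7071]], R = [[4.2426, -0.7071], [0.0000, 3.5355]]

v_1 = (-3, 3); ‖v_1‖ = 4.2426, so e_1 = (-0.7071, 0.7071).
e_1·v_2 = (-0.7071)·3 + 0.7071·2 = -0.7071.
u_2 = v_2 + 0.7071·e_1 = (2.5000, 2.5000).
‖u_2‖ = 3.5355, so e_2 = (0.7071, 0.7071).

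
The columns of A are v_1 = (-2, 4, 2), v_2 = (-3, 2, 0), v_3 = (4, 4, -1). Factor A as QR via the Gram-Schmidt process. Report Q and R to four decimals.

Q = [[-0.4082, -0.8339, 0.3714], [0.8165, -0.1516, 0.5571], [0.4082, -0.5307, -0.7428]], R = [[4.8990, 2.8577, 1.2247], [0.0000, 2.1985, -3.4114], [0.0000, 0.0000, 4.4567]]

e_1 = v_1/‖v_1‖ = (-2, 4, 2)/4.8990 = (-0.4082, 0.8165, 0.4082).
r_{12} = e_1·v_2 = 2.8577.
u_2 = v_2 − 2.8577·e_1 = (-1.8333, -0.3333, -1.1667).
‖u_2‖ = 2.1985, so e_2 = (-0.8339, -0.1516, -0.5307).
r_{13} = e_1·v_3 = 1.2247; r_{23} = e_2·v_3 = -3.4114.
u_3 = v_3 − 1.2247·e_1 + 3.4114·e_2 = (1.6552, 2.4828, -3.3103).
‖u_3‖ = 4.4567, so e_3 = (0.3714, 0.5571, -0.7428).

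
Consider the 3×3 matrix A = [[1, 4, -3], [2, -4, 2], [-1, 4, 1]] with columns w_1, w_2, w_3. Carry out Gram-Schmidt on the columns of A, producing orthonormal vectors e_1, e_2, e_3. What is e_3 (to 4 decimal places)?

w_1 = (1, 2, -1); ‖w_1‖ = 2.4495, so e_1 = (0.4082, 0.8165, -0.4082).
e_1·w_2 = 0.4082·4 + 0.8165·(-4) + (-0.4082)·4 = -3.2660.
u_2 = w_2 + 3.2660·e_1 = (5.3333, -1.3333, 2.6667).
‖u_2‖ = 6.1101, so e_2 = (0.8729, -0.2182, 0.4364).
e_1·w_3 = 0.4082·(-3) + 0.8165·2 + (-0.4082)·1 = 0.0000; e_2·w_3 = 0.8729·(-3) + (-0.2182)·2 + 0.4364·1 = -2.6186.
u_3 = w_3 − 0.0000·e_1 + 2.6186·e_2 = (-0.7143, 1.4286, 2.1429).
‖u_3‖ = 2.6726, so e_3 = (-0.2673, 0.5345, 0.8018).

e_3 = (-0.2673, 0.5345, 0.8018)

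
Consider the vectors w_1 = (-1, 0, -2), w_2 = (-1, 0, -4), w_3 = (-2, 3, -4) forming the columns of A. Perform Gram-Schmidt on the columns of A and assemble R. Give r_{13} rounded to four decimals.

w_1 = (-1, 0, -2); ‖w_1‖ = 2.2361, so q_1 = (-0.4472, 0.0000, -0.8944).
r_{13} = q_1·w_3 = 4.4721.

r_{13} = 4.4721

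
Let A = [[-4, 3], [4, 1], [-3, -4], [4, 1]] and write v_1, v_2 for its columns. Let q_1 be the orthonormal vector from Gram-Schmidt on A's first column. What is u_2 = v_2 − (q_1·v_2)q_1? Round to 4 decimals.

u_2 = (3.5614, 0.4386, -3.5789, 0.4386)

q_1 = v_1/‖v_1‖ = (-4, 4, -3, 4)/7.5498 = (-0.5298, 0.5298, -0.3974, 0.5298).
r_{12} = q_1·v_2 = 1.0596.
u_2 = v_2 − 1.0596·q_1 = (3.5614, 0.4386, -3.5789, 0.4386).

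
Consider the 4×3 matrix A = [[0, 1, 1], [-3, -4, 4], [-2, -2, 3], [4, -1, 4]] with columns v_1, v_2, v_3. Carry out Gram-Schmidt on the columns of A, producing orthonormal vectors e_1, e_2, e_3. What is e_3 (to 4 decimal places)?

e_3 = (0.8797, -0.0442, 0.4358, 0.1848)

e_1 = v_1/‖v_1‖ = (0, -3, -2, 4)/5.3852 = (0.0000, -0.5571, -0.3714, 0.7428).
r_{12} = e_1·v_2 = 2.2283.
u_2 = v_2 − 2.2283·e_1 = (1.0000, -2.7586, -1.1724, -2.6552).
‖u_2‖ = 4.1273, so e_2 = (0.2423, -0.6684, -0.2841, -0.6433).
r_{13} = e_1·v_3 = -0.3714; r_{23} = e_2·v_3 = -5.8567.
u_3 = v_3 + 0.3714·e_1 + 5.8567·e_2 = (2.4190, -0.1215, 1.1984, 0.5081).
‖u_3‖ = 2.7497, so e_3 = (0.8797, -0.0442, 0.4358, 0.1848).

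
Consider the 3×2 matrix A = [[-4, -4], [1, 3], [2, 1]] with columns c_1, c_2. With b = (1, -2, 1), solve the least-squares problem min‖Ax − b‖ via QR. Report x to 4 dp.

x = (0.8095, -1.0000)

c_1 = (-4, 1, 2); ‖c_1‖ = 4.5826, so q_1 = (-0.8729, 0.2182, 0.4364).
q_1·c_2 = (-0.8729)·(-4) + 0.2182·3 + 0.4364·1 = 4.5826.
u_2 = c_2 − 4.5826·q_1 = (0.0000, 2.0000, -1.0000).
‖u_2‖ = 2.2361, so q_2 = (0.0000, 0.8944, -0.4472).
Qᵀb = (-0.8729, -2.2361).
Back-substitute: x_2 = -2.2361/2.2361 = -1.0000.
x_1 = (-0.8729 − 4.5826·(-1.0000))/4.5826 = 0.8095.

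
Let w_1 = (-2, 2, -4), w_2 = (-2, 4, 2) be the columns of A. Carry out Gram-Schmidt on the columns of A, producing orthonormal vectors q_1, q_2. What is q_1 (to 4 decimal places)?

w_1 = (-2, 2, -4); ‖w_1‖ = 4.8990, so q_1 = (-0.4082, 0.4082, -0.8165).

q_1 = (-0.4082, 0.4082, -0.8165)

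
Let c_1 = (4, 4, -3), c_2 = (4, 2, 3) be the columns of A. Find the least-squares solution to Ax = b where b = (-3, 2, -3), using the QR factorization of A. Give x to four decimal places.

c_1 = (4, 4, -3); ‖c_1‖ = 6.4031, so q_1 = (0.6247, 0.6247, -0.4685).
q_1·c_2 = 0.6247·4 + 0.6247·2 + (-0.4685)·3 = 2.3426.
u_2 = c_2 − 2.3426·q_1 = (2.5366, 0.5366, 4.0976).
‖u_2‖ = 4.8489, so q_2 = (0.5231, 0.1107, 0.8450).
Qᵀb = (0.7809, -3.8832).
Back-substitute: x_2 = -3.8832/4.8489 = -0.8008.
x_1 = (0.7809 − 2.3426·(-0.8008))/6.4031 = 0.4149.

x = (0.4149, -0.8008)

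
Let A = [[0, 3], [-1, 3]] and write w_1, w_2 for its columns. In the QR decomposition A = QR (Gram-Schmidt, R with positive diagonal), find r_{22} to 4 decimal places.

e_1 = w_1/‖w_1‖ = (0, -1)/1.0000 = (0.0000, -1.0000).
r_{12} = e_1·w_2 = -3.0000.
u_2 = w_2 + 3.0000·e_1 = (3.0000, 0.0000).
r_{22} = ‖u_2‖ = 3.0000.

r_{22} = 3.0000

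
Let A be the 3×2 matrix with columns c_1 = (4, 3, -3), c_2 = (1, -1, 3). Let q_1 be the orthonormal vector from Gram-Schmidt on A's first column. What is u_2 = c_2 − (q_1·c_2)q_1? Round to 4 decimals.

c_1 = (4, 3, -3); ‖c_1‖ = 5.8310, so q_1 = (0.6860, 0.5145, -0.5145).
q_1·c_2 = 0.6860·1 + 0.5145·(-1) + (-0.5145)·3 = -1.3720.
u_2 = c_2 + 1.3720·q_1 = (1.9412, -0.2941, 2.2941).

u_2 = (1.9412, -0.2941, 2.2941)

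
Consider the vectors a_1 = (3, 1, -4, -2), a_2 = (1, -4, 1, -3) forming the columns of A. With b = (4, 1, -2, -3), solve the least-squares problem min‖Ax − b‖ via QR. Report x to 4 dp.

x = (0.8925, 0.2262)

a_1 = (3, 1, -4, -2); ‖a_1‖ = 5.4772, so q_1 = (0.5477, 0.1826, -0.7303, -0.3651).
q_1·a_2 = 0.5477·1 + 0.1826·(-4) + (-0.7303)·1 + (-0.3651)·(-3) = 0.1826.
u_2 = a_2 − 0.1826·q_1 = (0.9000, -4.0333, 1.1333, -2.9333).
‖u_2‖ = 5.1929, so q_2 = (0.1733, -0.7767, 0.2182, -0.5649).
Qᵀb = (4.9295, 1.1747).
Back-substitute: x_2 = 1.1747/5.1929 = 0.2262.
x_1 = (4.9295 − 0.1826·0.2262)/5.4772 = 0.8925.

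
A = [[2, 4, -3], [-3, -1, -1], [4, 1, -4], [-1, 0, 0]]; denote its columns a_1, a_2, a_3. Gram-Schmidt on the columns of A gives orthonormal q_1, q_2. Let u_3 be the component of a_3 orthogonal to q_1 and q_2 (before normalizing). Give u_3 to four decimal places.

u_3 = (-0.1619, -2.6381, -1.9905, -0.3714)

a_1 = (2, -3, 4, -1); ‖a_1‖ = 5.4772, so q_1 = (0.3651, -0.5477, 0.7303, -0.1826).
q_1·a_2 = 0.3651·4 + (-0.5477)·(-1) + 0.7303·1 + (-0.1826)·0 = 2.7386.
u_2 = a_2 − 2.7386·q_1 = (3.0000, 0.5000, -1.0000, 0.5000).
‖u_2‖ = 3.2404, so q_2 = (0.9258, 0.1543, -0.3086, 0.1543).
q_1·a_3 = 0.3651·(-3) + (-0.5477)·(-1) + 0.7303·(-4) + (-0.1826)·0 = -3.4689; q_2·a_3 = 0.9258·(-3) + 0.1543·(-1) + (-0.3086)·(-4) + 0.1543·0 = -1.6973.
u_3 = a_3 + 3.4689·q_1 + 1.6973·q_2 = (-0.1619, -2.6381, -1.9905, -0.3714).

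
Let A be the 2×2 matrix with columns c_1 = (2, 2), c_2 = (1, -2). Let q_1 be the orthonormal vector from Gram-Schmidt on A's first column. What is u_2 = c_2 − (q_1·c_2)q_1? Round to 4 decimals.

c_1 = (2, 2); ‖c_1‖ = 2.8284, so q_1 = (0.7071, 0.7071).
q_1·c_2 = 0.7071·1 + 0.7071·(-2) = -0.7071.
u_2 = c_2 + 0.7071·q_1 = (1.5000, -1.5000).

u_2 = (1.5000, -1.5000)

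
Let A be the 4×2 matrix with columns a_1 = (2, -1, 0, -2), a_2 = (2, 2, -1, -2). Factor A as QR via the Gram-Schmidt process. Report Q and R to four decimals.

e_1 = a_1/‖a_1‖ = (2, -1, 0, -2)/3.0000 = (0.6667, -0.3333, 0.0000, -0.6667).
r_{12} = e_1·a_2 = 2.0000.
u_2 = a_2 − 2.0000·e_1 = (0.6667, 2.6667, -1.0000, -0.6667).
‖u_2‖ = 3.0000, so e_2 = (0.2222, 0.8889, -0.3333, -0.2222).

Q = [[0.6667, 0.2222], [-0.3333, 0.8889], [0.0000, -0.3333], [-0.6667, -0.2222]], R = [[3.0000, 2.0000], [0.0000, 3.0000]]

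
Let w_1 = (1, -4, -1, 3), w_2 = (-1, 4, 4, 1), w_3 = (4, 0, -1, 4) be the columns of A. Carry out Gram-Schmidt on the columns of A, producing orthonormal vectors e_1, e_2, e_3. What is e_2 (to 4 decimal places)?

e_1 = w_1/‖w_1‖ = (1, -4, -1, 3)/5.1962 = (0.1925, -0.7698, -0.1925, 0.5774).
r_{12} = e_1·w_2 = -3.4641.
u_2 = w_2 + 3.4641·e_1 = (-0.3333, 1.3333, 3.3333, 3.0000).
‖u_2‖ = 4.6904, so e_2 = (-0.0711, 0.2843, 0.7107, 0.6396).

e_2 = (-0.0711, 0.2843, 0.7107, 0.6396)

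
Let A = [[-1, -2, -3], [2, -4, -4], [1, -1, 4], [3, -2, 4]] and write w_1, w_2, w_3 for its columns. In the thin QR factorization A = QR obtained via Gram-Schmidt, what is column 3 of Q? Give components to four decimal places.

e_1 = w_1/‖w_1‖ = (-1, 2, 1, 3)/3.8730 = (-0.2582, 0.5164, 0.2582, 0.7746).
r_{12} = e_1·w_2 = -3.3566.
u_2 = w_2 + 3.3566·e_1 = (-2.8667, -2.2667, -0.1333, 0.6000).
‖u_2‖ = 3.7059, so e_2 = (-0.7736, -0.6116, -0.0360, 0.1619).
r_{13} = e_1·w_3 = 2.8402; r_{23} = e_2·w_3 = 5.2709.
u_3 = w_3 − 2.8402·e_1 − 5.2709·e_2 = (1.8107, -2.2427, 3.4563, 0.9466).
‖u_3‖ = 4.5990, so e_3 = (0.3937, -0.4877, 0.7515, 0.2058).

e_3 = (0.3937, -0.4877, 0.7515, 0.2058)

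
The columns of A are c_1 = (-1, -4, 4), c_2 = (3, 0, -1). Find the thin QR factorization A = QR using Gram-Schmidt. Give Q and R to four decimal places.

Q = [[-0.1741, 0.9554], [-0.6963, -0.2908], [0.6963, -0.0519]], R = [[5.7446, -1.2185], [0.0000, 2.9181]]

c_1 = (-1, -4, 4); ‖c_1‖ = 5.7446, so q_1 = (-0.1741, -0.6963, 0.6963).
q_1·c_2 = (-0.1741)·3 + (-0.6963)·0 + 0.6963·(-1) = -1.2185.
u_2 = c_2 + 1.2185·q_1 = (2.7879, -0.8485, -0.1515).
‖u_2‖ = 2.9181, so q_2 = (0.9554, -0.2908, -0.0519).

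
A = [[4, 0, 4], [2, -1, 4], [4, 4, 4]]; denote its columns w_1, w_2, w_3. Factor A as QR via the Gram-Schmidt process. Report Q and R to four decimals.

w_1 = (4, 2, 4); ‖w_1‖ = 6.0000, so e_1 = (0.6667, 0.3333, 0.6667).
e_1·w_2 = 0.6667·0 + 0.3333·(-1) + 0.6667·4 = 2.3333.
u_2 = w_2 − 2.3333·e_1 = (-1.5556, -1.7778, 2.4444).
‖u_2‖ = 3.3993, so e_2 = (-0.4576, -0.5230, 0.7191).
e_1·w_3 = 0.6667·4 + 0.3333·4 + 0.6667·4 = 6.6667; e_2·w_3 = (-0.4576)·4 + (-0.5230)·4 + 0.7191·4 = -1.0460.
u_3 = w_3 − 6.6667·e_1 + 1.0460·e_2 = (-0.9231, 1.2308, 0.3077).
‖u_3‖ = 1.5689, so e_3 = (-0.5883, 0.7845, 0.1961).

Q = [[0.6667, -0.4576, -0.5883], [0.3333, -0.5230, 0.7845], [0.6667, 0.7191, 0.1961]], R = [[6.0000, 2.3333, 6.6667], [0.0000, 3.3993, -1.0460], [0.0000, 0.0000, 1.5689]]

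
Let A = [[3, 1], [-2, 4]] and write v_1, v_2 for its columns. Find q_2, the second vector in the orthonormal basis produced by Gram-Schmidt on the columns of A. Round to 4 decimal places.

q_2 = (0.5547, 0.8321)

v_1 = (3, -2); ‖v_1‖ = 3.6056, so q_1 = (0.8321, -0.5547).
q_1·v_2 = 0.8321·1 + (-0.5547)·4 = -1.3868.
u_2 = v_2 + 1.3868·q_1 = (2.1538, 3.2308).
‖u_2‖ = 3.8829, so q_2 = (0.5547, 0.8321).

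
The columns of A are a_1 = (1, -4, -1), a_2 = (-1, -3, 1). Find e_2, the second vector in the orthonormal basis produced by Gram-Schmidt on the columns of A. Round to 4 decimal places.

e_2 = (-0.6667, -0.3333, 0.6667)

a_1 = (1, -4, -1); ‖a_1‖ = 4.2426, so e_1 = (0.2357, -0.9428, -0.2357).
e_1·a_2 = 0.2357·(-1) + (-0.9428)·(-3) + (-0.2357)·1 = 2.3570.
u_2 = a_2 − 2.3570·e_1 = (-1.5556, -0.7778, 1.5556).
‖u_2‖ = 2.3333, so e_2 = (-0.6667, -0.3333, 0.6667).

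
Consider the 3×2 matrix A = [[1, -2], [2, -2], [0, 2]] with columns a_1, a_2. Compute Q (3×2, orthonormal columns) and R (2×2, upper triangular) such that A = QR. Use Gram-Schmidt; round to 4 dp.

a_1 = (1, 2, 0); ‖a_1‖ = 2.2361, so q_1 = (0.4472, 0.8944, 0.0000).
q_1·a_2 = 0.4472·(-2) + 0.8944·(-2) + 0.0000·2 = -2.6833.
u_2 = a_2 + 2.6833·q_1 = (-0.8000, 0.4000, 2.0000).
‖u_2‖ = 2.1909, so q_2 = (-0.3651, 0.1826, 0.9129).

Q = [[0.4472, -0.3651], [0.8944, 0.1826], [0.0000, 0.9129]], R = [[2.2361, -2.6833], [0.0000, 2.1909]]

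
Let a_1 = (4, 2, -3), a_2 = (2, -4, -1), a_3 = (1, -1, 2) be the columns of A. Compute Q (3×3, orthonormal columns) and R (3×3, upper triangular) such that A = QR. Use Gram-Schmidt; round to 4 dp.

Q = [[0.7428, 0.3487, 0.5715], [0.3714, -0.9249, 0.0816], [-0.5571, -0.1516, 0.8165]], R = [[5.3852, 0.5571, -0.7428], [0.0000, 4.5486, 0.9704], [0.0000, 0.0000, 2.1229]]

e_1 = a_1/‖a_1‖ = (4, 2, -3)/5.3852 = (0.7428, 0.3714, -0.5571).
r_{12} = e_1·a_2 = 0.5571.
u_2 = a_2 − 0.5571·e_1 = (1.5862, -4.2069, -0.6897).
‖u_2‖ = 4.5486, so e_2 = (0.3487, -0.9249, -0.1516).
r_{13} = e_1·a_3 = -0.7428; r_{23} = e_2·a_3 = 0.9704.
u_3 = a_3 + 0.7428·e_1 − 0.9704·e_2 = (1.2133, 0.1733, 1.7333).
‖u_3‖ = 2.1229, so e_3 = (0.5715, 0.0816, 0.8165).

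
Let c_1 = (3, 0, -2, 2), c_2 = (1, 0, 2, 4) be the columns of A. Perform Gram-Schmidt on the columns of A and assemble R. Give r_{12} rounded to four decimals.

c_1 = (3, 0, -2, 2); ‖c_1‖ = 4.1231, so q_1 = (0.7276, 0.0000, -0.4851, 0.4851).
r_{12} = q_1·c_2 = 1.6977.

r_{12} = 1.6977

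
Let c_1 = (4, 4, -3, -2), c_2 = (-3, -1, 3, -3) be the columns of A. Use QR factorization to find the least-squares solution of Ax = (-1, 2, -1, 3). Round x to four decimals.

x = (-0.2013, -0.5295)

c_1 = (4, 4, -3, -2); ‖c_1‖ = 6.7082, so q_1 = (0.5963, 0.5963, -0.4472, -0.2981).
q_1·c_2 = 0.5963·(-3) + 0.5963·(-1) + (-0.4472)·3 + (-0.2981)·(-3) = -2.8324.
u_2 = c_2 + 2.8324·q_1 = (-1.3111, 0.6889, 1.7333, -3.8444).
‖u_2‖ = 4.4697, so q_2 = (-0.2933, 0.1541, 0.3878, -0.8601).
Qᵀb = (0.1491, -2.3666).
Back-substitute: x_2 = -2.3666/4.4697 = -0.5295.
x_1 = (0.1491 + 2.8324·(-0.5295))/6.7082 = -0.2013.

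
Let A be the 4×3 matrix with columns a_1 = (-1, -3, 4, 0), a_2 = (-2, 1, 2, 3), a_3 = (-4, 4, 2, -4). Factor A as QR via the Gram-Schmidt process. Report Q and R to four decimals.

Q = [[-0.1961, -0.4311, -0.4999], [-0.5883, 0.4503, 0.4972], [0.7845, 0.2299, 0.2480], [0.0000, 0.7473, -0.6643]], R = [[5.0990, 1.3728, 0.0000], [0.0000, 4.0144, 0.9964], [0.0000, 0.0000, 7.1419]]

a_1 = (-1, -3, 4, 0); ‖a_1‖ = 5.0990, so q_1 = (-0.1961, -0.5883, 0.7845, 0.0000).
q_1·a_2 = (-0.1961)·(-2) + (-0.5883)·1 + 0.7845·2 + 0.0000·3 = 1.3728.
u_2 = a_2 − 1.3728·q_1 = (-1.7308, 1.8077, 0.9231, 3.0000).
‖u_2‖ = 4.0144, so q_2 = (-0.4311, 0.4503, 0.2299, 0.7473).
q_1·a_3 = (-0.1961)·(-4) + (-0.5883)·4 + 0.7845·2 + 0.0000·(-4) = 0.0000; q_2·a_3 = (-0.4311)·(-4) + 0.4503·4 + 0.2299·2 + 0.7473·(-4) = 0.9964.
u_3 = a_3 + 0.0000·q_1 − 0.9964·q_2 = (-3.5704, 3.5513, 1.7709, -4.7446).
‖u_3‖ = 7.1419, so q_3 = (-0.4999, 0.4972, 0.2480, -0.6643).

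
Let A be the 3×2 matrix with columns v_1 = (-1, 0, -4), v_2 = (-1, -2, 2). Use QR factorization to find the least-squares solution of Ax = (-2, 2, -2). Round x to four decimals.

v_1 = (-1, 0, -4); ‖v_1‖ = 4.1231, so q_1 = (-0.2425, 0.0000, -0.9701).
q_1·v_2 = (-0.2425)·(-1) + 0.0000·(-2) + (-0.9701)·2 = -1.6977.
u_2 = v_2 + 1.6977·q_1 = (-1.4118, -2.0000, 0.3529).
‖u_2‖ = 2.4734, so q_2 = (-0.5708, -0.8086, 0.1427).
Qᵀb = (2.4254, -0.7610).
Back-substitute: x_2 = -0.7610/2.4734 = -0.3077.
x_1 = (2.4254 + 1.6977·(-0.3077))/4.1231 = 0.4615.

x = (0.4615, -0.3077)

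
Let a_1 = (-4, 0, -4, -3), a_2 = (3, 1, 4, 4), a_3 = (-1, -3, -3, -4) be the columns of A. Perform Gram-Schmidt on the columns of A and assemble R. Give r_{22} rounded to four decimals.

e_1 = a_1/‖a_1‖ = (-4, 0, -4, -3)/6.4031 = (-0.6247, 0.0000, -0.6247, -0.4685).
r_{12} = e_1·a_2 = -6.2470.
u_2 = a_2 + 6.2470·e_1 = (-0.9024, 1.0000, 0.0976, 1.0732).
r_{22} = ‖u_2‖ = 1.7250.

r_{22} = 1.7250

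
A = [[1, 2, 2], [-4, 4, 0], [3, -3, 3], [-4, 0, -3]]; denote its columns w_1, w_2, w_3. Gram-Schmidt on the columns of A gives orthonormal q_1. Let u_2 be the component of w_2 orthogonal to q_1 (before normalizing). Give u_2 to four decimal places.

w_1 = (1, -4, 3, -4); ‖w_1‖ = 6.4807, so q_1 = (0.1543, -0.6172, 0.4629, -0.6172).
q_1·w_2 = 0.1543·2 + (-0.6172)·4 + 0.4629·(-3) + (-0.6172)·0 = -3.5490.
u_2 = w_2 + 3.5490·q_1 = (2.5476, 1.8095, -1.3571, -2.1905).

u_2 = (2.5476, 1.8095, -1.3571, -2.1905)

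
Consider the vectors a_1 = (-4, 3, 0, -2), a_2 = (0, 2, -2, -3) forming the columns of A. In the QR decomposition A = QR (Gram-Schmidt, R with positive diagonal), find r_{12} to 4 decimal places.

r_{12} = 2.2283

a_1 = (-4, 3, 0, -2); ‖a_1‖ = 5.3852, so q_1 = (-0.7428, 0.5571, 0.0000, -0.3714).
r_{12} = q_1·a_2 = 2.2283.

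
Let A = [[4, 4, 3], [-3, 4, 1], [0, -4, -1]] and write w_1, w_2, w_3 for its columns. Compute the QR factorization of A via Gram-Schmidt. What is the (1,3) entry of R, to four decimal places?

r_{13} = 1.8000

q_1 = w_1/‖w_1‖ = (4, -3, 0)/5.0000 = (0.8000, -0.6000, 0.0000).
r_{13} = q_1·w_3 = 1.8000.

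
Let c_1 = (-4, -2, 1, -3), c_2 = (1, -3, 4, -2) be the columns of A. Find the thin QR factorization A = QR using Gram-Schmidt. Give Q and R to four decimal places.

c_1 = (-4, -2, 1, -3); ‖c_1‖ = 5.4772, so q_1 = (-0.7303, -0.3651, 0.1826, -0.5477).
q_1·c_2 = (-0.7303)·1 + (-0.3651)·(-3) + 0.1826·4 + (-0.5477)·(-2) = 2.1909.
u_2 = c_2 − 2.1909·q_1 = (2.6000, -2.2000, 3.6000, -0.8000).
‖u_2‖ = 5.0200, so q_2 = (0.5179, -0.4383, 0.7171, -0.1594).

Q = [[-0.7303, 0.5179], [-0.3651, -0.4383], [0.1826, 0.7171], [-0.5477, -0.1594]], R = [[5.4772, 2.1909], [0.0000, 5.0200]]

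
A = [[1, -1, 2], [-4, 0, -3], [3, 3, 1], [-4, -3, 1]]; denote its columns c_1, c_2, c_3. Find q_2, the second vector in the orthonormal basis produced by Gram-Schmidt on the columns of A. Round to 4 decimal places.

q_1 = c_1/‖c_1‖ = (1, -4, 3, -4)/6.4807 = (0.1543, -0.6172, 0.4629, -0.6172).
r_{12} = q_1·c_2 = 3.0861.
u_2 = c_2 − 3.0861·q_1 = (-1.4762, 1.9048, 1.5714, -1.0952).
‖u_2‖ = 3.0783, so q_2 = (-0.4795, 0.6188, 0.5105, -0.3558).

q_2 = (-0.4795, 0.6188, 0.5105, -0.3558)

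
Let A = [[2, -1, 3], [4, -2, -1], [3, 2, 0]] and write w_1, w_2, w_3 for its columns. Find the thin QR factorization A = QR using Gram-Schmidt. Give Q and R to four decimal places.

w_1 = (2, 4, 3); ‖w_1‖ = 5.3852, so e_1 = (0.3714, 0.7428, 0.5571).
e_1·w_2 = 0.3714·(-1) + 0.7428·(-2) + 0.5571·2 = -0.7428.
u_2 = w_2 + 0.7428·e_1 = (-0.7241, -1.4483, 2.4138).
‖u_2‖ = 2.9066, so e_2 = (-0.2491, -0.4983, 0.8305).
e_1·w_3 = 0.3714·3 + 0.7428·(-1) + 0.5571·0 = 0.3714; e_2·w_3 = (-0.2491)·3 + (-0.4983)·(-1) + 0.8305·0 = -0.2491.
u_3 = w_3 − 0.3714·e_1 + 0.2491·e_2 = (2.8000, -1.4000, 0.0000).
‖u_3‖ = 3.1305, so e_3 = (0.8944, -0.4472, 0.0000).

Q = [[0.3714, -0.2491, 0.8944], [0.7428, -0.4983, -0.4472], [0.5571, 0.8305, 0.0000]], R = [[5.3852, -0.7428, 0.3714], [0.0000, 2.9066, -0.2491], [0.0000, 0.0000, 3.1305]]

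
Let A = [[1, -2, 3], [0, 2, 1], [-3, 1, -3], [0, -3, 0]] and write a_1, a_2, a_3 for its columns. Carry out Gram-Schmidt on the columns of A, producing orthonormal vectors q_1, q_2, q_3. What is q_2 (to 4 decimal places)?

q_1 = a_1/‖a_1‖ = (1, 0, -3, 0)/3.1623 = (0.3162, 0.0000, -0.9487, 0.0000).
r_{12} = q_1·a_2 = -1.5811.
u_2 = a_2 + 1.5811·q_1 = (-1.5000, 2.0000, -0.5000, -3.0000).
‖u_2‖ = 3.9370, so q_2 = (-0.3810, 0.5080, -0.1270, -0.7620).

q_2 = (-0.3810, 0.5080, -0.1270, -0.7620)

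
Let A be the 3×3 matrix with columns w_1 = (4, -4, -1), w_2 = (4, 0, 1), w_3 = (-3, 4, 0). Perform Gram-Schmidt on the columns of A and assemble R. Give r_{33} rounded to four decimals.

r_{33} = 1.0911

w_1 = (4, -4, -1); ‖w_1‖ = 5.7446, so q_1 = (0.6963, -0.6963, -0.1741).
q_1·w_2 = 0.6963·4 + (-0.6963)·0 + (-0.1741)·1 = 2.6112.
u_2 = w_2 − 2.6112·q_1 = (2.1818, 1.8182, 1.4545).
‖u_2‖ = 3.1909, so q_2 = (0.6838, 0.5698, 0.4558).
q_1·w_3 = 0.6963·(-3) + (-0.6963)·4 + (-0.1741)·0 = -4.8742; q_2·w_3 = 0.6838·(-3) + 0.5698·4 + 0.4558·0 = 0.2279.
u_3 = w_3 + 4.8742·q_1 − 0.2279·q_2 = (0.2381, 0.4762, -0.9524).
r_{33} = ‖u_3‖ = 1.0911.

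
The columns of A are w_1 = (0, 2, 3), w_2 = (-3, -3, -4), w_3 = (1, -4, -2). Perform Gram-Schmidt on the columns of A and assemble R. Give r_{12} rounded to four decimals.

r_{12} = -4.9923

w_1 = (0, 2, 3); ‖w_1‖ = 3.6056, so q_1 = (0.0000, 0.5547, 0.8321).
r_{12} = q_1·w_2 = -4.9923.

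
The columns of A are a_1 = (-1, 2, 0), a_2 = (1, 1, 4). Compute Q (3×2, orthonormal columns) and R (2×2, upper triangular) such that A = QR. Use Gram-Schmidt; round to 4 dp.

a_1 = (-1, 2, 0); ‖a_1‖ = 2.2361, so e_1 = (-0.4472, 0.8944, 0.0000).
e_1·a_2 = (-0.4472)·1 + 0.8944·1 + 0.0000·4 = 0.4472.
u_2 = a_2 − 0.4472·e_1 = (1.2000, 0.6000, 4.0000).
‖u_2‖ = 4.2190, so e_2 = (0.2844, 0.1422, 0.9481).

Q = [[-0.4472, 0.2844], [0.8944, 0.1422], [0.0000, 0.9481]], R = [[2.2361, 0.4472], [0.0000, 4.2190]]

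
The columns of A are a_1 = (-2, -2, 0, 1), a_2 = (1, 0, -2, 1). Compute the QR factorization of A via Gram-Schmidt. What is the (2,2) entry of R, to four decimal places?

e_1 = a_1/‖a_1‖ = (-2, -2, 0, 1)/3.0000 = (-0.6667, -0.6667, 0.0000, 0.3333).
r_{12} = e_1·a_2 = -0.3333.
u_2 = a_2 + 0.3333·e_1 = (0.7778, -0.2222, -2.0000, 1.1111).
r_{22} = ‖u_2‖ = 2.4267.

r_{22} = 2.4267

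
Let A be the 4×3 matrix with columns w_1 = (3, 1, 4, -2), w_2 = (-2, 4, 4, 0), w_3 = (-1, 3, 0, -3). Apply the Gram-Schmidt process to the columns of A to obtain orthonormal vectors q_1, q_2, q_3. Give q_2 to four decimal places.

q_2 = (-0.6263, 0.6509, 0.3930, 0.1719)

q_1 = w_1/‖w_1‖ = (3, 1, 4, -2)/5.4772 = (0.5477, 0.1826, 0.7303, -0.3651).
r_{12} = q_1·w_2 = 2.5560.
u_2 = w_2 − 2.5560·q_1 = (-3.4000, 3.5333, 2.1333, 0.9333).
‖u_2‖ = 5.4283, so q_2 = (-0.6263, 0.6509, 0.3930, 0.1719).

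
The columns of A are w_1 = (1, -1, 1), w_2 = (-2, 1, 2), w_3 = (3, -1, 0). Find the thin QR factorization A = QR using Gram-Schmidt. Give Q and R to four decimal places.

Q = [[0.5774, -0.5661, 0.5883], [-0.5774, 0.2265, 0.7845], [0.5774, 0.7926, 0.1961]], R = [[1.7321, -0.5774, 2.3094], [0.0000, 2.9439, -1.9249], [0.0000, 0.0000, 0.9806]]

e_1 = w_1/‖w_1‖ = (1, -1, 1)/1.7321 = (0.5774, -0.5774, 0.5774).
r_{12} = e_1·w_2 = -0.5774.
u_2 = w_2 + 0.5774·e_1 = (-1.6667, 0.6667, 2.3333).
‖u_2‖ = 2.9439, so e_2 = (-0.5661, 0.2265, 0.7926).
r_{13} = e_1·w_3 = 2.3094; r_{23} = e_2·w_3 = -1.9249.
u_3 = w_3 − 2.3094·e_1 + 1.9249·e_2 = (0.5769, 0.7692, 0.1923).
‖u_3‖ = 0.9806, so e_3 = (0.5883, 0.7845, 0.1961).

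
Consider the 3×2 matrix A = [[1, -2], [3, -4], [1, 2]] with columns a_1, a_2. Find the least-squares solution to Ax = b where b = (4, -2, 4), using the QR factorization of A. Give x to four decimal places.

q_1 = a_1/‖a_1‖ = (1, 3, 1)/3.3166 = (0.3015, 0.9045, 0.3015).
r_{12} = q_1·a_2 = -3.6181.
u_2 = a_2 + 3.6181·q_1 = (-0.9091, -0.7273, 3.0909).
‖u_2‖ = 3.3029, so q_2 = (-0.2752, -0.2202, 0.9358).
Qᵀb = (0.6030, 3.0827).
Back-substitute: x_2 = 3.0827/3.3029 = 0.9333.
x_1 = (0.6030 + 3.6181·0.9333)/3.3166 = 1.2000.

x = (1.2000, 0.9333)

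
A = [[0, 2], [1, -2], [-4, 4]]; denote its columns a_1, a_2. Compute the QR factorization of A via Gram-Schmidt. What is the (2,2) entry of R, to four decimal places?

a_1 = (0, 1, -4); ‖a_1‖ = 4.1231, so e_1 = (0.0000, 0.2425, -0.9701).
e_1·a_2 = 0.0000·2 + 0.2425·(-2) + (-0.9701)·4 = -4.3656.
u_2 = a_2 + 4.3656·e_1 = (2.0000, -0.9412, -0.2353).
r_{22} = ‖u_2‖ = 2.2229.

r_{22} = 2.2229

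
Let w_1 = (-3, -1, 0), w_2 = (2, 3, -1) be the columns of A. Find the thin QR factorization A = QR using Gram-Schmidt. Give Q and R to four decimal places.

Q = [[-0.9487, -0.2882], [-0.3162, 0.8646], [0.0000, -0.4117]], R = [[3.1623, -2.8460], [0.0000, 2.4290]]

w_1 = (-3, -1, 0); ‖w_1‖ = 3.1623, so e_1 = (-0.9487, -0.3162, 0.0000).
e_1·w_2 = (-0.9487)·2 + (-0.3162)·3 + 0.0000·(-1) = -2.8460.
u_2 = w_2 + 2.8460·e_1 = (-0.7000, 2.1000, -1.0000).
‖u_2‖ = 2.4290, so e_2 = (-0.2882, 0.8646, -0.4117).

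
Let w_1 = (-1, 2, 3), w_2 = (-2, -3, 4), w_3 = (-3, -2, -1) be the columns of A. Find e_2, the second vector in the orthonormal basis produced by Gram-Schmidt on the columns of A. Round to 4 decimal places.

e_2 = (-0.2890, -0.8382, 0.4625)

e_1 = w_1/‖w_1‖ = (-1, 2, 3)/3.7417 = (-0.2673, 0.5345, 0.8018).
r_{12} = e_1·w_2 = 2.1381.
u_2 = w_2 − 2.1381·e_1 = (-1.4286, -4.1429, 2.2857).
‖u_2‖ = 4.9425, so e_2 = (-0.2890, -0.8382, 0.4625).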